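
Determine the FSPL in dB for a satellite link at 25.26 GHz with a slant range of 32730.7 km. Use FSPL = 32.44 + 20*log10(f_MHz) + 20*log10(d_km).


f = 25.26 GHz = 25260.0000 MHz
d = 32730.7 km
FSPL = 32.44 + 20*log10(25260.0000) + 20*log10(32730.7)
FSPL = 32.44 + 88.0487 + 90.2991
FSPL = 210.7878 dB

210.7878 dB


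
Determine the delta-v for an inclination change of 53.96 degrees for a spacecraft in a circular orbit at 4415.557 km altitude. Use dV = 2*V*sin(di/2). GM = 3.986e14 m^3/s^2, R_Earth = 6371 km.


r = 10786.5570 km = 1.0786557e+07 m
V = sqrt(mu/r) = 6078.9312 m/s
di = 53.96 deg = 0.9417797 rad
dV = 2*V*sin(di/2) = 2*6078.9312*sin(0.4708898)
dV = 5515.7723 m/s = 5.5158 km/s

5.5158 km/s


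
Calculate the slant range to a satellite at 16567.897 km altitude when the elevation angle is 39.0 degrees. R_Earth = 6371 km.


h = 16567.897 km, el = 39.0 deg
d = -R_E*sin(el) + sqrt((R_E*sin(el))^2 + 2*R_E*h + h^2)
d = -6371.0000*sin(0.6806784) + sqrt((6371.0000*0.6293204)^2 + 2*6371.0000*16567.897 + 16567.897^2)
d = 18388.7837 km

18388.7837 km


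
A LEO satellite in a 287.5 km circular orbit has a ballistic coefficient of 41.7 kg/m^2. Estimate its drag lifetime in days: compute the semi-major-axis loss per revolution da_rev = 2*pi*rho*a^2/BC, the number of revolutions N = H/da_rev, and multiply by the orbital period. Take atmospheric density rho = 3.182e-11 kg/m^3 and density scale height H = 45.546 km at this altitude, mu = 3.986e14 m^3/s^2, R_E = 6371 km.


a = R_E + alt = 6658.5000 km = 6.6585e+06 m
da_rev = 2*pi*rho*a^2/BC = 2*pi*3.182e-11*(6.6585e+06)^2/41.7 = 212.567467 m per revolution
N = H/da_rev = 45546.0000 m / 212.567467 m = 214.2661 revolutions
P = 2*pi*sqrt(a^3/mu) = 5407.2423 s
lifetime = N*P = 214.2661 * 5407.2423 = 1.1585887e+06 s = 13.4096 days

13.4096 days


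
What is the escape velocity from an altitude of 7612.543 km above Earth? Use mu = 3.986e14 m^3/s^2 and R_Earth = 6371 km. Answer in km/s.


r = 6371.0 + 7612.543 = 13983.5430 km = 1.3983543e+07 m
v_esc = sqrt(2*mu/r) = sqrt(2*3.986e14 / 1.3983543e+07)
v_esc = 7550.4882 m/s = 7.5505 km/s

7.5505 km/s


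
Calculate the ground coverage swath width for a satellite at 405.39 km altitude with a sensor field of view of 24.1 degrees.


FOV = 24.1 deg = 0.4206243 rad
swath = 2 * alt * tan(FOV/2) = 2 * 405.39 * tan(0.2103122)
swath = 2 * 405.39 * 0.2134688
swath = 173.0763 km

173.0763 km


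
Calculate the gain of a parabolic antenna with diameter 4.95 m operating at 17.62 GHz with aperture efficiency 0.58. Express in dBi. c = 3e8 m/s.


lambda = c/f = 3e8 / 1.762e+10 = 0.01702611 m
G = eta*(pi*D/lambda)^2 = 0.58*(pi*4.95/0.01702611)^2
G = 483846.3125 (linear)
G = 10*log10(483846.3125) = 56.8471 dBi

56.8471 dBi


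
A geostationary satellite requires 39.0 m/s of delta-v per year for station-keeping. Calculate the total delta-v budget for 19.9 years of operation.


dV = rate * years = 39.0 * 19.9
dV = 776.1000 m/s

776.1000 m/s


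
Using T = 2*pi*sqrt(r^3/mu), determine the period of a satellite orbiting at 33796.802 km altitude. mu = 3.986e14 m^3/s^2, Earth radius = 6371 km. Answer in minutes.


r = 40167.8020 km = 4.0167802e+07 m
T = 2*pi*sqrt(r^3/mu) = 2*pi*sqrt(6.4808833e+22 / 3.986e14)
T = 80117.6722 s = 1335.2945 min

1335.2945 minutes


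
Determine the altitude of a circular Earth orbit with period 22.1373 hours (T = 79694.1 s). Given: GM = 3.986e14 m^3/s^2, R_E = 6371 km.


T = 79694.1 s
r = (mu*T^2/(4*pi^2))^(1/3) = (3.986e14 * 79694.1^2 / (4*pi^2))^(1/3)
r = 4.0026102e+07 m = 40026.1022 km
alt = r - R_E = 40026.1022 - 6371 = 33655.1022 km

33655.1022 km


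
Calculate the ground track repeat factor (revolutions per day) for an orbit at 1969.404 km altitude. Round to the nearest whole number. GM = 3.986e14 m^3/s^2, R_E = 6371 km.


r = 8.340404e+06 m
T = 2*pi*sqrt(r^3/mu) = 7580.3953 s = 126.3399 min
revs/day = 1440 / 126.3399 = 11.3978
Rounded: 11 revolutions per day

11 revolutions per day


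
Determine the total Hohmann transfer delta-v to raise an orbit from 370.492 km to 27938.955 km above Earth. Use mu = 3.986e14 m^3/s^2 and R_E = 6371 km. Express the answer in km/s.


r1 = 6741.4920 km = 6.741492e+06 m
r2 = 34309.9550 km = 3.4309955e+07 m
dv1 = sqrt(mu/r1)*(sqrt(2*r2/(r1+r2)) - 1) = 2252.1220 m/s
dv2 = sqrt(mu/r2)*(1 - sqrt(2*r1/(r1+r2))) = 1455.0802 m/s
total dv = |dv1| + |dv2| = 2252.1220 + 1455.0802 = 3707.2022 m/s = 3.7072 km/s

3.7072 km/s


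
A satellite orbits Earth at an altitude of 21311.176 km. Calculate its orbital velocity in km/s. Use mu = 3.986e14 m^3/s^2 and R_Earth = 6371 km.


r = R_E + alt = 6371.0 + 21311.176 = 27682.1760 km = 2.7682176e+07 m
v = sqrt(mu/r) = sqrt(3.986e14 / 2.7682176e+07) = 3794.6221 m/s = 3.7946 km/s

3.7946 km/s


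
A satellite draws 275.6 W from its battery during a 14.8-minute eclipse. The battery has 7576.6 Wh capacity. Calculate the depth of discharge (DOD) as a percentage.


E_used = P * t / 60 = 275.6 * 14.8 / 60 = 67.9813 Wh
DOD = E_used / E_total * 100 = 67.9813 / 7576.6 * 100
DOD = 0.8972538 %

0.8973 %


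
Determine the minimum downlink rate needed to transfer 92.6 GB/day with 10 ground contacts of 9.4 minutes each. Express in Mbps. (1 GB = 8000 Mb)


total contact time = 10 * 9.4 * 60 = 5640.0000 s
data = 92.6 GB = 740800.0000 Mb
rate = 740800.0000 / 5640.0000 = 131.3475 Mbps

131.3475 Mbps


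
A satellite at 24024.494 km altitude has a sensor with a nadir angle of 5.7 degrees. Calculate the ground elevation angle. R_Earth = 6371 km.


r = R_E + alt = 30395.4940 km
Law of sines in the satellite / Earth-center / ground-point triangle:
  sin(nadir)/R_E = sin(90 + el)/r  =>  cos(el) = (r/R_E)*sin(nadir)
cos(el) = (30395.4940 / 6371.0000) * sin(5.7 deg) = 0.473846
el = arccos(0.473846) = 61.7158 deg
(Earth-central angle = 90 - nadir - el = 22.5842 deg)

61.7158 degrees


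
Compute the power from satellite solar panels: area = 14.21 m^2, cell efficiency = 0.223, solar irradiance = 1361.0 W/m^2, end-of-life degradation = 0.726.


P = area * eta * S * degradation
P = 14.21 * 0.223 * 1361.0 * 0.726
P = 3131.0766 W

3131.0766 W


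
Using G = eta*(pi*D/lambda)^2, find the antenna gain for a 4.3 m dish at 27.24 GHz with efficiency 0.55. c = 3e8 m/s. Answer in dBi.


lambda = c/f = 3e8 / 2.724e+10 = 0.01101322 m
G = eta*(pi*D/lambda)^2 = 0.55*(pi*4.3/0.01101322)^2
G = 827505.7936 (linear)
G = 10*log10(827505.7936) = 59.1777 dBi

59.1777 dBi


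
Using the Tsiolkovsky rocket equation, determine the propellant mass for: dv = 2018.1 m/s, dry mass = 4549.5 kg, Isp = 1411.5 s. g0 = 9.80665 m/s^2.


ve = Isp * g0 = 1411.5 * 9.80665 = 13842.086475 m/s
mass ratio = exp(dv/ve) = exp(2018.1/13842.086475) = 1.15695840
m_prop = m_dry * (mr - 1) = 4549.5 * (1.15695840 - 1)
m_prop = 714.0823 kg

714.0823 kg


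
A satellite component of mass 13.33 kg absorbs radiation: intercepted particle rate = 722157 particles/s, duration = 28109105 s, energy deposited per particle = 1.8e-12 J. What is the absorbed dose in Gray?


Total energy deposited = rate * time * E_per
  = 722157 * 28109105 * 1.8e-12 = 36.5385 J
Dose = E_total / mass = 36.5385 / 13.33
Dose = 2.7411 Gy

2.7411 Gy


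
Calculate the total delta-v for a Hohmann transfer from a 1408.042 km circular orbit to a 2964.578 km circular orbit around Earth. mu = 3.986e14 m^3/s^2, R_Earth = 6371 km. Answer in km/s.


r1 = 7779.0420 km = 7.779042e+06 m
r2 = 9335.5780 km = 9.335578e+06 m
dv1 = sqrt(mu/r1)*(sqrt(2*r2/(r1+r2)) - 1) = 318.4298 m/s
dv2 = sqrt(mu/r2)*(1 - sqrt(2*r1/(r1+r2))) = 304.2211 m/s
total dv = |dv1| + |dv2| = 318.4298 + 304.2211 = 622.6509 m/s = 0.6226509 km/s

0.6227 km/s


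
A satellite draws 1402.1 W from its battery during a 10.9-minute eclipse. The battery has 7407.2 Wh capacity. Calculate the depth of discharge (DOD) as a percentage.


E_used = P * t / 60 = 1402.1 * 10.9 / 60 = 254.7148 Wh
DOD = E_used / E_total * 100 = 254.7148 / 7407.2 * 100
DOD = 3.4387 %

3.4387 %


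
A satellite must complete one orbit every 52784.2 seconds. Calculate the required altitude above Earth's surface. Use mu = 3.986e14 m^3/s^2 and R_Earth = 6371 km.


T = 52784.2 s
r = (mu*T^2/(4*pi^2))^(1/3) = (3.986e14 * 52784.2^2 / (4*pi^2))^(1/3)
r = 3.0413179e+07 m = 30413.1788 km
alt = r - R_E = 30413.1788 - 6371 = 24042.1788 km

24042.1788 km


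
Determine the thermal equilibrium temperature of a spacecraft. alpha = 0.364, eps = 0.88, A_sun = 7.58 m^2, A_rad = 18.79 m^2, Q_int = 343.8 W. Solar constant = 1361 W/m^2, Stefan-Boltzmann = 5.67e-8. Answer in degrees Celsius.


Numerator = alpha*S*A_sun + Q_int = 0.364*1361*7.58 + 343.8 = 4098.9623 W
Denominator = eps*sigma*A_rad = 0.88*5.67e-8*18.79 = 9.3754584e-07 W/K^4
T^4 = 4.3720127e+09 K^4
T = 257.1404 K = -16.0096 C

-16.0096 degrees Celsius


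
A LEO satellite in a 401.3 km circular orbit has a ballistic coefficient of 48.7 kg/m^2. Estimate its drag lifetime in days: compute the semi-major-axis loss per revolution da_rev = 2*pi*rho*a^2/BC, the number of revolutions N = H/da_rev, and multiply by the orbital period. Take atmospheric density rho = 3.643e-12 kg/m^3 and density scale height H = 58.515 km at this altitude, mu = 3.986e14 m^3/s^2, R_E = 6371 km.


a = R_E + alt = 6772.3000 km = 6.7723e+06 m
da_rev = 2*pi*rho*a^2/BC = 2*pi*3.643e-12*(6.7723e+06)^2/48.7 = 21.556709 m per revolution
N = H/da_rev = 58515.0000 m / 21.556709 m = 2714.4682 revolutions
P = 2*pi*sqrt(a^3/mu) = 5546.4551 s
lifetime = N*P = 2714.4682 * 5546.4551 = 1.5055676e+07 s = 174.2555 days

174.2555 days


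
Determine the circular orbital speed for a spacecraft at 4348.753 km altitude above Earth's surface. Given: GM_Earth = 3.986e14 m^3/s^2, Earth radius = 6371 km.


r = R_E + alt = 6371.0 + 4348.753 = 10719.7530 km = 1.0719753e+07 m
v = sqrt(mu/r) = sqrt(3.986e14 / 1.0719753e+07) = 6097.8433 m/s = 6.0978 km/s

6.0978 km/s


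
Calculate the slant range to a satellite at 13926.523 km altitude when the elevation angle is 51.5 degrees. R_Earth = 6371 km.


h = 13926.523 km, el = 51.5 deg
d = -R_E*sin(el) + sqrt((R_E*sin(el))^2 + 2*R_E*h + h^2)
d = -6371.0000*sin(0.8988446) + sqrt((6371.0000*0.7826082)^2 + 2*6371.0000*13926.523 + 13926.523^2)
d = 14920.2829 km

14920.2829 km


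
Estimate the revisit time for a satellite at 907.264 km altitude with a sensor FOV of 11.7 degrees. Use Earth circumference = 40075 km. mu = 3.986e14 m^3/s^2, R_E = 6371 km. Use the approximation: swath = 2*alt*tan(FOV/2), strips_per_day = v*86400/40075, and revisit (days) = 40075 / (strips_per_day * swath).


swath = 2*907.264*tan(0.1021018) = 185.9130 km
v = sqrt(mu/r) = 7400.3923 m/s = 7.4004 km/s
strips/day = v*86400/40075 = 7.4004*86400/40075 = 15.9549
coverage/day = strips * swath = 15.9549 * 185.9130 = 2966.2291 km
revisit = 40075 / 2966.2291 = 13.5104 days

13.5104 days


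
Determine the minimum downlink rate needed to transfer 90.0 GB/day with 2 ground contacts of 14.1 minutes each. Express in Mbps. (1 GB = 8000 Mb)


total contact time = 2 * 14.1 * 60 = 1692.0000 s
data = 90.0 GB = 720000.0000 Mb
rate = 720000.0000 / 1692.0000 = 425.5319 Mbps

425.5319 Mbps


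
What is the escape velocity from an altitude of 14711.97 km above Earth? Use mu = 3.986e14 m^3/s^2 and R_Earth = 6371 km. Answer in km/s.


r = 6371.0 + 14711.97 = 21082.9700 km = 2.108297e+07 m
v_esc = sqrt(2*mu/r) = sqrt(2*3.986e14 / 2.108297e+07)
v_esc = 6149.1877 m/s = 6.1492 km/s

6.1492 km/s


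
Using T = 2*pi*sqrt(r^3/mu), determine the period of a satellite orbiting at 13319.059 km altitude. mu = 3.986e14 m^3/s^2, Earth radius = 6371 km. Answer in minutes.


r = 19690.0590 km = 1.9690059e+07 m
T = 2*pi*sqrt(r^3/mu) = 2*pi*sqrt(7.6338048e+21 / 3.986e14)
T = 27496.7742 s = 458.2796 min

458.2796 minutes


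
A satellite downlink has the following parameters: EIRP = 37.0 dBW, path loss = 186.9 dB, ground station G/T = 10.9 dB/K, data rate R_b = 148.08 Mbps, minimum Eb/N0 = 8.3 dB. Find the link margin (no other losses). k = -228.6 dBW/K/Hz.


C/N0 = EIRP - FSPL + G/T - k = 37.0 - 186.9 + 10.9 - (-228.6)
C/N0 = 89.6000 dB-Hz
R_b = 148.08 Mbps = 1.4808e+08 bps -> 10*log10(R_b) = 81.7050 dB-Hz
Eb/N0 = C/N0 - 10*log10(R_b) = 89.6000 - 81.7050 = 7.8950 dB
Margin = Eb/N0 - Eb/N0_req = 7.8950 - 8.3 = -0.4049641 dB (negative margin: link does not close)

-0.4050 dB


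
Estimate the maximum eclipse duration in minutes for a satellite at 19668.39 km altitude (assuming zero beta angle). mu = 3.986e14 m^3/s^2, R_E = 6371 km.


r = 26039.3900 km
T = 696.9573 min
Eclipse fraction = arcsin(R_E/r)/pi = arcsin(6371.0000/26039.3900)/pi
= arcsin(0.2446678)/pi = 0.0786789
Eclipse duration = 0.0786789 * 696.9573 = 54.8358 min

54.8358 minutes


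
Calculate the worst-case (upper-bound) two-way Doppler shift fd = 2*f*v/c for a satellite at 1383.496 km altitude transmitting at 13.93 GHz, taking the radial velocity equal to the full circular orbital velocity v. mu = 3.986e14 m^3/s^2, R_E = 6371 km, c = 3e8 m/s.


r = 7.754496e+06 m
v = sqrt(mu/r) = 7169.5494 m/s (worst-case radial velocity)
f = 13.93 GHz = 1.393e+10 Hz
fd = 2*f*v/c = 2*1.393e+10*7169.5494/3.0e+08
fd = 665812.1505 Hz

665812.1505 Hz


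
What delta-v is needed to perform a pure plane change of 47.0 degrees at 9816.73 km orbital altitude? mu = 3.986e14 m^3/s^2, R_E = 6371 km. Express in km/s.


r = 16187.7300 km = 1.618773e+07 m
V = sqrt(mu/r) = 4962.2161 m/s
di = 47.0 deg = 0.8203047 rad
dV = 2*V*sin(di/2) = 2*4962.2161*sin(0.4101524)
dV = 3957.3581 m/s = 3.9574 km/s

3.9574 km/s


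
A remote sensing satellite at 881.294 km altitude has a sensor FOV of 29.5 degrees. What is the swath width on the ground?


FOV = 29.5 deg = 0.5148721 rad
swath = 2 * alt * tan(FOV/2) = 2 * 881.294 * tan(0.2574361)
swath = 2 * 881.294 * 0.263278
swath = 464.0507 km

464.0507 km


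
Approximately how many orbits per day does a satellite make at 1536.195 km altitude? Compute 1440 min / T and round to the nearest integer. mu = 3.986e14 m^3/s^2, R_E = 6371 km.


r = 7.907195e+06 m
T = 2*pi*sqrt(r^3/mu) = 6997.5320 s = 116.6255 min
revs/day = 1440 / 116.6255 = 12.3472
Rounded: 12 revolutions per day

12 revolutions per day


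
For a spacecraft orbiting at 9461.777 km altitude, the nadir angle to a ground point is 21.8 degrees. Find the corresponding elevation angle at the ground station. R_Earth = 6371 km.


r = R_E + alt = 15832.7770 km
Law of sines in the satellite / Earth-center / ground-point triangle:
  sin(nadir)/R_E = sin(90 + el)/r  =>  cos(el) = (r/R_E)*sin(nadir)
cos(el) = (15832.7770 / 6371.0000) * sin(21.8 deg) = 0.9228982
el = arccos(0.9228982) = 22.6465 deg
(Earth-central angle = 90 - nadir - el = 45.5535 deg)

22.6465 degrees


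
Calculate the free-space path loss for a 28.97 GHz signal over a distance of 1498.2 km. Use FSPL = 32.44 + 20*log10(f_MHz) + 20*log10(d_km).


f = 28.97 GHz = 28970.0000 MHz
d = 1498.2 km
FSPL = 32.44 + 20*log10(28970.0000) + 20*log10(1498.2)
FSPL = 32.44 + 89.2390 + 63.5114
FSPL = 185.1904 dB

185.1904 dB


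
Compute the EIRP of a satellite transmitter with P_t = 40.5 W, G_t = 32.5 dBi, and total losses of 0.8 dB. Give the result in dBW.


Pt = 40.5 W = 16.0746 dBW
EIRP = Pt_dBW + Gt - losses = 16.0746 + 32.5 - 0.8 = 47.7746 dBW

47.7746 dBW


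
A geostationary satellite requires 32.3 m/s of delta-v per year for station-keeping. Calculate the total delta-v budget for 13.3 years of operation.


dV = rate * years = 32.3 * 13.3
dV = 429.5900 m/s

429.5900 m/s


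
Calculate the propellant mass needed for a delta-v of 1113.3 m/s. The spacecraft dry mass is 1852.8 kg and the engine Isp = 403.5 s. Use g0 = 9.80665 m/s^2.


ve = Isp * g0 = 403.5 * 9.80665 = 3956.983275 m/s
mass ratio = exp(dv/ve) = exp(1113.3/3956.983275) = 1.32491817
m_prop = m_dry * (mr - 1) = 1852.8 * (1.32491817 - 1)
m_prop = 602.0084 kg

602.0084 kg


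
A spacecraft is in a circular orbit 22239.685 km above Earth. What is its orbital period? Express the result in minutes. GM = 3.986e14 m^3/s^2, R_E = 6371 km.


r = 28610.6850 km = 2.8610685e+07 m
T = 2*pi*sqrt(r^3/mu) = 2*pi*sqrt(2.3419886e+22 / 3.986e14)
T = 48161.8993 s = 802.6983 min

802.6983 minutes


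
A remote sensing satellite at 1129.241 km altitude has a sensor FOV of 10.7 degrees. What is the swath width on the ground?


FOV = 10.7 deg = 0.1867502 rad
swath = 2 * alt * tan(FOV/2) = 2 * 1129.241 * tan(0.09337511)
swath = 2 * 1129.241 * 0.09364744
swath = 211.5011 km

211.5011 km


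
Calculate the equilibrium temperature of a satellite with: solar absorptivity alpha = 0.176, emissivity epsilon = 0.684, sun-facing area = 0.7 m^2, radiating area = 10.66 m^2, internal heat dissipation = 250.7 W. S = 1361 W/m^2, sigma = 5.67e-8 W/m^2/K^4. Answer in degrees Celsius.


Numerator = alpha*S*A_sun + Q_int = 0.176*1361*0.7 + 250.7 = 418.3752 W
Denominator = eps*sigma*A_rad = 0.684*5.67e-8*10.66 = 4.1342465e-07 W/K^4
T^4 = 1.0119745e+09 K^4
T = 178.3579 K = -94.7921 C

-94.7921 degrees Celsius


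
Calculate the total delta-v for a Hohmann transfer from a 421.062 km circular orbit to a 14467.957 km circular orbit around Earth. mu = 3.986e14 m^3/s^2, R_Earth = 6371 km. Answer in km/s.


r1 = 6792.0620 km = 6.792062e+06 m
r2 = 20838.9570 km = 2.0838957e+07 m
dv1 = sqrt(mu/r1)*(sqrt(2*r2/(r1+r2)) - 1) = 1747.8538 m/s
dv2 = sqrt(mu/r2)*(1 - sqrt(2*r1/(r1+r2))) = 1306.9797 m/s
total dv = |dv1| + |dv2| = 1747.8538 + 1306.9797 = 3054.8335 m/s = 3.0548 km/s

3.0548 km/s


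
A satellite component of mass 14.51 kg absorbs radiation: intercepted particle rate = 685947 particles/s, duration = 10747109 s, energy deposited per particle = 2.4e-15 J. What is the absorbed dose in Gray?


Total energy deposited = rate * time * E_per
  = 685947 * 10747109 * 2.4e-15 = 0.01769267 J
Dose = E_total / mass = 0.01769267 / 14.51
Dose = 0.001219343 Gy

0.0012 Gy


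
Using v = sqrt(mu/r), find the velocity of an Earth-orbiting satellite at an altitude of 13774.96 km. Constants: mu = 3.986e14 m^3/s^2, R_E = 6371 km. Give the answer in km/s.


r = R_E + alt = 6371.0 + 13774.96 = 20145.9600 km = 2.014596e+07 m
v = sqrt(mu/r) = sqrt(3.986e14 / 2.014596e+07) = 4448.1012 m/s = 4.4481 km/s

4.4481 km/s


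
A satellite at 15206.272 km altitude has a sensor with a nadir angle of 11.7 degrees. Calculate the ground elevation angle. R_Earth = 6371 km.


r = R_E + alt = 21577.2720 km
Law of sines in the satellite / Earth-center / ground-point triangle:
  sin(nadir)/R_E = sin(90 + el)/r  =>  cos(el) = (r/R_E)*sin(nadir)
cos(el) = (21577.2720 / 6371.0000) * sin(11.7 deg) = 0.686799
el = arccos(0.686799) = 46.6227 deg
(Earth-central angle = 90 - nadir - el = 31.6773 deg)

46.6227 degrees


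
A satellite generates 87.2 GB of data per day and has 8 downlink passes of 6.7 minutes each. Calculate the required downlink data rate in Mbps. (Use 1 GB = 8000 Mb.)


total contact time = 8 * 6.7 * 60 = 3216.0000 s
data = 87.2 GB = 697600.0000 Mb
rate = 697600.0000 / 3216.0000 = 216.9154 Mbps

216.9154 Mbps


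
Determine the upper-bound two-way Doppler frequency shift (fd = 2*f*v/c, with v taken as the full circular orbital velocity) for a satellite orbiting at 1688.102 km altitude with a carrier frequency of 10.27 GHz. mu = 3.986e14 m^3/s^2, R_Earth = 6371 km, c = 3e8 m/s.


r = 8.059102e+06 m
v = sqrt(mu/r) = 7032.7523 m/s (worst-case radial velocity)
f = 10.27 GHz = 1.027e+10 Hz
fd = 2*f*v/c = 2*1.027e+10*7032.7523/3.0e+08
fd = 481509.1069 Hz

481509.1069 Hz


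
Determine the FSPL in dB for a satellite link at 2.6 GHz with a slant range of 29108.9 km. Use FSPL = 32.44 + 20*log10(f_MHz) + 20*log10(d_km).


f = 2.6 GHz = 2600.0000 MHz
d = 29108.9 km
FSPL = 32.44 + 20*log10(2600.0000) + 20*log10(29108.9)
FSPL = 32.44 + 68.2995 + 89.2805
FSPL = 190.0200 dB

190.0200 dB


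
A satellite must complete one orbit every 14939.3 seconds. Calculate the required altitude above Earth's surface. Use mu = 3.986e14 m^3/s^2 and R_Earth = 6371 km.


T = 14939.3 s
r = (mu*T^2/(4*pi^2))^(1/3) = (3.986e14 * 14939.3^2 / (4*pi^2))^(1/3)
r = 1.3110302e+07 m = 13110.3017 km
alt = r - R_E = 13110.3017 - 6371 = 6739.3017 km

6739.3017 km


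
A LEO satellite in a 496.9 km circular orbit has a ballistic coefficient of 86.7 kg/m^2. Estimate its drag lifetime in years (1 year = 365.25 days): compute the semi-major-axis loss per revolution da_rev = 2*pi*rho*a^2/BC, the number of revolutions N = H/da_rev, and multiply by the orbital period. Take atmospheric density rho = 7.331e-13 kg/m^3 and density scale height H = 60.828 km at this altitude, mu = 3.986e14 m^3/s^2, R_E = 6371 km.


a = R_E + alt = 6867.9000 km = 6.8679e+06 m
da_rev = 2*pi*rho*a^2/BC = 2*pi*7.331e-13*(6.8679e+06)^2/86.7 = 2.505947 m per revolution
N = H/da_rev = 60828.0000 m / 2.505947 m = 24273.4564 revolutions
P = 2*pi*sqrt(a^3/mu) = 5664.3120 s
lifetime = N*P = 24273.4564 * 5664.3120 = 1.3749243e+08 s = 1591.3476 days
years = 1591.3476 / 365.25 = 4.3569 years

4.3569 years


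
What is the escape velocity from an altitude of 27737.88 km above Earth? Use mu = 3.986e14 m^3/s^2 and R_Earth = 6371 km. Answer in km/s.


r = 6371.0 + 27737.88 = 34108.8800 km = 3.410888e+07 m
v_esc = sqrt(2*mu/r) = sqrt(2*3.986e14 / 3.410888e+07)
v_esc = 4834.4816 m/s = 4.8345 km/s

4.8345 km/s


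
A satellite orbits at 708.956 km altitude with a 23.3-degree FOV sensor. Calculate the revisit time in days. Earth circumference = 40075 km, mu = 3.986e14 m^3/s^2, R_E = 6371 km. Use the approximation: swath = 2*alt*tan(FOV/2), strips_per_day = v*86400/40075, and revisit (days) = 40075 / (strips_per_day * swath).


swath = 2*708.956*tan(0.2033309) = 292.3453 km
v = sqrt(mu/r) = 7503.3183 m/s = 7.5033 km/s
strips/day = v*86400/40075 = 7.5033*86400/40075 = 16.1768
coverage/day = strips * swath = 16.1768 * 292.3453 = 4729.2214 km
revisit = 40075 / 4729.2214 = 8.4739 days

8.4739 days


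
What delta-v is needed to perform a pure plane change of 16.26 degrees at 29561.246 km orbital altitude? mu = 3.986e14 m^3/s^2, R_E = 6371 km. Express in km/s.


r = 35932.2460 km = 3.5932246e+07 m
V = sqrt(mu/r) = 3330.6306 m/s
di = 16.26 deg = 0.2837905 rad
dV = 2*V*sin(di/2) = 2*3330.6306*sin(0.1418953)
dV = 942.0328 m/s = 0.9420328 km/s

0.9420 km/s


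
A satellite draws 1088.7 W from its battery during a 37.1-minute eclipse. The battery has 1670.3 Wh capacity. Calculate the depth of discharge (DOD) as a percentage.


E_used = P * t / 60 = 1088.7 * 37.1 / 60 = 673.1795 Wh
DOD = E_used / E_total * 100 = 673.1795 / 1670.3 * 100
DOD = 40.3029 %

40.3029 %


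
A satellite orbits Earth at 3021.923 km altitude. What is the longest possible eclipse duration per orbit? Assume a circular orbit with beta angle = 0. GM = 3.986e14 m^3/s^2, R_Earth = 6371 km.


r = 9392.9230 km
T = 150.9945 min
Eclipse fraction = arcsin(R_E/r)/pi = arcsin(6371.0000/9392.9230)/pi
= arcsin(0.6782766)/pi = 0.2372729
Eclipse duration = 0.2372729 * 150.9945 = 35.8269 min

35.8269 minutes


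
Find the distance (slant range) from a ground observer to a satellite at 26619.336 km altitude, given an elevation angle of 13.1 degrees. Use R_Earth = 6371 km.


h = 26619.336 km, el = 13.1 deg
d = -R_E*sin(el) + sqrt((R_E*sin(el))^2 + 2*R_E*h + h^2)
d = -6371.0000*sin(0.2286381) + sqrt((6371.0000*0.2266513)^2 + 2*6371.0000*26619.336 + 26619.336^2)
d = 30957.5130 km

30957.5130 km


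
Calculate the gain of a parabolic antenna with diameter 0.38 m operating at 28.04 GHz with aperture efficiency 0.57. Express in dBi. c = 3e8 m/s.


lambda = c/f = 3e8 / 2.804e+10 = 0.010699 m
G = eta*(pi*D/lambda)^2 = 0.57*(pi*0.38/0.010699)^2
G = 7096.6813 (linear)
G = 10*log10(7096.6813) = 38.5106 dBi

38.5106 dBi


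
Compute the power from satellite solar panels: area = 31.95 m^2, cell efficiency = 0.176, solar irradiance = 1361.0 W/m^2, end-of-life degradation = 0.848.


P = area * eta * S * degradation
P = 31.95 * 0.176 * 1361.0 * 0.848
P = 6489.8926 W

6489.8926 W


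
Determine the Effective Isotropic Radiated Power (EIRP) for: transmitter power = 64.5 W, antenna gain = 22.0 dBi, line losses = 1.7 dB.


Pt = 64.5 W = 18.0956 dBW
EIRP = Pt_dBW + Gt - losses = 18.0956 + 22.0 - 1.7 = 38.3956 dBW

38.3956 dBW


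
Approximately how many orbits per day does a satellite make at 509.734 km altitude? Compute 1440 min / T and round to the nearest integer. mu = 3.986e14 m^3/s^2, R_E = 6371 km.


r = 6.880734e+06 m
T = 2*pi*sqrt(r^3/mu) = 5680.1967 s = 94.6699 min
revs/day = 1440 / 94.6699 = 15.2107
Rounded: 15 revolutions per day

15 revolutions per day


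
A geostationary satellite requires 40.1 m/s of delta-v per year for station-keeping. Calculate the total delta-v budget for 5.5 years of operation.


dV = rate * years = 40.1 * 5.5
dV = 220.5500 m/s

220.5500 m/s


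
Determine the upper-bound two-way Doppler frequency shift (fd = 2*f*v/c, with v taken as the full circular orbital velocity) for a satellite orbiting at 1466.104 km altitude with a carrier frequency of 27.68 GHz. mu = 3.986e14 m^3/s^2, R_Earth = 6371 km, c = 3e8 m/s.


r = 7.837104e+06 m
v = sqrt(mu/r) = 7131.6635 m/s (worst-case radial velocity)
f = 27.68 GHz = 2.768e+10 Hz
fd = 2*f*v/c = 2*2.768e+10*7131.6635/3.0e+08
fd = 1.3160296e+06 Hz

1.3160e+06 Hz


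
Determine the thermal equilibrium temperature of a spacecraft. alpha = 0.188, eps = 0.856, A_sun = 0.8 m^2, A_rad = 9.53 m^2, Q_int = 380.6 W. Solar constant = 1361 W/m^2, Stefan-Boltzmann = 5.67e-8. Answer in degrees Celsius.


Numerator = alpha*S*A_sun + Q_int = 0.188*1361*0.8 + 380.6 = 585.2944 W
Denominator = eps*sigma*A_rad = 0.856*5.67e-8*9.53 = 4.6254046e-07 W/K^4
T^4 = 1.2653907e+09 K^4
T = 188.6063 K = -84.5437 C

-84.5437 degrees Celsius


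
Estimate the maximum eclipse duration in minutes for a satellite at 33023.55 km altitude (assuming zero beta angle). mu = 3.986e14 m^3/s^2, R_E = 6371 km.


r = 39394.5500 km
T = 1296.9230 min
Eclipse fraction = arcsin(R_E/r)/pi = arcsin(6371.0000/39394.5500)/pi
= arcsin(0.1617229)/pi = 0.05170507
Eclipse duration = 0.05170507 * 1296.9230 = 67.0575 min

67.0575 minutes


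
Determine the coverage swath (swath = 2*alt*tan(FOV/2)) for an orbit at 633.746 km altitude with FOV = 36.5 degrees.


FOV = 36.5 deg = 0.6370452 rad
swath = 2 * alt * tan(FOV/2) = 2 * 633.746 * tan(0.3185226)
swath = 2 * 633.746 * 0.3297505
swath = 417.9562 km

417.9562 km


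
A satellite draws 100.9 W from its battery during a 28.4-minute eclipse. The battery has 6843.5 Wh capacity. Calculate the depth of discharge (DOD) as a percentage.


E_used = P * t / 60 = 100.9 * 28.4 / 60 = 47.7593 Wh
DOD = E_used / E_total * 100 = 47.7593 / 6843.5 * 100
DOD = 0.6978788 %

0.6979 %


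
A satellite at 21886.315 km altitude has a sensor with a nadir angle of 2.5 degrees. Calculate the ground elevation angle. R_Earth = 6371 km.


r = R_E + alt = 28257.3150 km
Law of sines in the satellite / Earth-center / ground-point triangle:
  sin(nadir)/R_E = sin(90 + el)/r  =>  cos(el) = (r/R_E)*sin(nadir)
cos(el) = (28257.3150 / 6371.0000) * sin(2.5 deg) = 0.1934652
el = arccos(0.1934652) = 78.8449 deg
(Earth-central angle = 90 - nadir - el = 8.6551 deg)

78.8449 degrees


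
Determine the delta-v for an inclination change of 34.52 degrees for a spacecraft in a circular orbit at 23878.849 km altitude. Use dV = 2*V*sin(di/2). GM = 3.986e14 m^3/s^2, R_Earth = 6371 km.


r = 30249.8490 km = 3.0249849e+07 m
V = sqrt(mu/r) = 3630.0035 m/s
di = 34.52 deg = 0.6024877 rad
dV = 2*V*sin(di/2) = 2*3630.0035*sin(0.3012438)
dV = 2154.1040 m/s = 2.1541 km/s

2.1541 km/s


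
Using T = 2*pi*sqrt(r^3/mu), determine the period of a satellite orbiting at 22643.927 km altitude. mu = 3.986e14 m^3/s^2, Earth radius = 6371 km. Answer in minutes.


r = 29014.9270 km = 2.9014927e+07 m
T = 2*pi*sqrt(r^3/mu) = 2*pi*sqrt(2.442668e+22 / 3.986e14)
T = 49186.2196 s = 819.7703 min

819.7703 minutes


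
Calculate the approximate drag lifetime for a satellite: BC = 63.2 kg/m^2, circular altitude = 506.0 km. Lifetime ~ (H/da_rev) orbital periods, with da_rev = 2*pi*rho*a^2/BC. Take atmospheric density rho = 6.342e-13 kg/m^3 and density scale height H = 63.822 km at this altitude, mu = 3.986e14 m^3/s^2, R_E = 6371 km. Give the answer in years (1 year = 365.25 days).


a = R_E + alt = 6877.0000 km = 6.877e+06 m
da_rev = 2*pi*rho*a^2/BC = 2*pi*6.342e-13*(6.877e+06)^2/63.2 = 2.981859 m per revolution
N = H/da_rev = 63822.0000 m / 2.981859 m = 21403.4279 revolutions
P = 2*pi*sqrt(a^3/mu) = 5675.5736 s
lifetime = N*P = 21403.4279 * 5675.5736 = 1.2147673e+08 s = 1405.9807 days
years = 1405.9807 / 365.25 = 3.8494 years

3.8494 years


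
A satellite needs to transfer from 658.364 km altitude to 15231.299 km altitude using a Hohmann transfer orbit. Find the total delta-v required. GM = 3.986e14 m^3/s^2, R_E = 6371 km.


r1 = 7029.3640 km = 7.029364e+06 m
r2 = 21602.2990 km = 2.1602299e+07 m
dv1 = sqrt(mu/r1)*(sqrt(2*r2/(r1+r2)) - 1) = 1719.9542 m/s
dv2 = sqrt(mu/r2)*(1 - sqrt(2*r1/(r1+r2))) = 1285.5357 m/s
total dv = |dv1| + |dv2| = 1719.9542 + 1285.5357 = 3005.4900 m/s = 3.0055 km/s

3.0055 km/s


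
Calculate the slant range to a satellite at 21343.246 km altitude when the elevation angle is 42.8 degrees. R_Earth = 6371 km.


h = 21343.246 km, el = 42.8 deg
d = -R_E*sin(el) + sqrt((R_E*sin(el))^2 + 2*R_E*h + h^2)
d = -6371.0000*sin(0.7470009) + sqrt((6371.0000*0.6794413)^2 + 2*6371.0000*21343.246 + 21343.246^2)
d = 22988.4464 km

22988.4464 km


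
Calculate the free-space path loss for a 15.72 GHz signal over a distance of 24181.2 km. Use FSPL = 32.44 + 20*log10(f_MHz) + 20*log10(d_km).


f = 15.72 GHz = 15720.0000 MHz
d = 24181.2 km
FSPL = 32.44 + 20*log10(15720.0000) + 20*log10(24181.2)
FSPL = 32.44 + 83.9291 + 87.6696
FSPL = 204.0386 dB

204.0386 dB


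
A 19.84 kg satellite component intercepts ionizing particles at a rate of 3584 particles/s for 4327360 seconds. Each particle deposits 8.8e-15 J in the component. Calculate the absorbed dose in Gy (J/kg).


Total energy deposited = rate * time * E_per
  = 3584 * 4327360 * 8.8e-15 = 1.3648147e-04 J
Dose = E_total / mass = 1.3648147e-04 / 19.84
Dose = 6.8791065e-06 Gy

6.8791e-06 Gy


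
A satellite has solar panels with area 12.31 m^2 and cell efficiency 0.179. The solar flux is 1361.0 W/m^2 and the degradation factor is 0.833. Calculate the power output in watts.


P = area * eta * S * degradation
P = 12.31 * 0.179 * 1361.0 * 0.833
P = 2498.1253 W

2498.1253 W


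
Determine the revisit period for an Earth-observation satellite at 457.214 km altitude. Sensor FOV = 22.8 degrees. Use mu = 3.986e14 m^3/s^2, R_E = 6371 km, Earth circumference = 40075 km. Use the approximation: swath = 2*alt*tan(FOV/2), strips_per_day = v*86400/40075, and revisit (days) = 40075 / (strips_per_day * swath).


swath = 2*457.214*tan(0.1989675) = 184.3810 km
v = sqrt(mu/r) = 7640.3822 m/s = 7.6404 km/s
strips/day = v*86400/40075 = 7.6404*86400/40075 = 16.4723
coverage/day = strips * swath = 16.4723 * 184.3810 = 3037.1870 km
revisit = 40075 / 3037.1870 = 13.1948 days

13.1948 days


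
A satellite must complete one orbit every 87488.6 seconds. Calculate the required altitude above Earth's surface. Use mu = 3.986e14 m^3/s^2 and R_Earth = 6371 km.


T = 87488.6 s
r = (mu*T^2/(4*pi^2))^(1/3) = (3.986e14 * 87488.6^2 / (4*pi^2))^(1/3)
r = 4.2595151e+07 m = 42595.1512 km
alt = r - R_E = 42595.1512 - 6371 = 36224.1512 km

36224.1512 km


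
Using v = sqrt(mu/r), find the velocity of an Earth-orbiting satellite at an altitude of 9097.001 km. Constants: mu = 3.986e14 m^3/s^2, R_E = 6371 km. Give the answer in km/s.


r = R_E + alt = 6371.0 + 9097.001 = 15468.0010 km = 1.5468001e+07 m
v = sqrt(mu/r) = sqrt(3.986e14 / 1.5468001e+07) = 5076.3499 m/s = 5.0763 km/s

5.0763 km/s


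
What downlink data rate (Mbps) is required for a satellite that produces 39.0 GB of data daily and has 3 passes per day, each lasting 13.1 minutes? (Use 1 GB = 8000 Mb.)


total contact time = 3 * 13.1 * 60 = 2358.0000 s
data = 39.0 GB = 312000.0000 Mb
rate = 312000.0000 / 2358.0000 = 132.3155 Mbps

132.3155 Mbps


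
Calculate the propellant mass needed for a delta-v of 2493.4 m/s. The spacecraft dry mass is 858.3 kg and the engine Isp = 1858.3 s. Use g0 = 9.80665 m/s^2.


ve = Isp * g0 = 1858.3 * 9.80665 = 18223.697695 m/s
mass ratio = exp(dv/ve) = exp(2493.4/18223.697695) = 1.14662386
m_prop = m_dry * (mr - 1) = 858.3 * (1.14662386 - 1)
m_prop = 125.8473 kg

125.8473 kg


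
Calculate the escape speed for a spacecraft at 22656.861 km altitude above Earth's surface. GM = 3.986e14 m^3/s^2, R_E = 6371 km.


r = 6371.0 + 22656.861 = 29027.8610 km = 2.9027861e+07 m
v_esc = sqrt(2*mu/r) = sqrt(2*3.986e14 / 2.9027861e+07)
v_esc = 5240.5411 m/s = 5.2405 km/s

5.2405 km/s


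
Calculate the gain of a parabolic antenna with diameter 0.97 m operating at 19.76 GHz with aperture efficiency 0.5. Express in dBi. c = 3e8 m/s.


lambda = c/f = 3e8 / 1.976e+10 = 0.01518219 m
G = eta*(pi*D/lambda)^2 = 0.5*(pi*0.97/0.01518219)^2
G = 20143.9479 (linear)
G = 10*log10(20143.9479) = 43.0414 dBi

43.0414 dBi


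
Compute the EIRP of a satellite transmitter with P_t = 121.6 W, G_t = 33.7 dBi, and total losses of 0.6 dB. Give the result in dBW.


Pt = 121.6 W = 20.8493 dBW
EIRP = Pt_dBW + Gt - losses = 20.8493 + 33.7 - 0.6 = 53.9493 dBW

53.9493 dBW


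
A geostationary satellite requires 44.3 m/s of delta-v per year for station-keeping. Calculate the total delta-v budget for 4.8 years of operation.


dV = rate * years = 44.3 * 4.8
dV = 212.6400 m/s

212.6400 m/s


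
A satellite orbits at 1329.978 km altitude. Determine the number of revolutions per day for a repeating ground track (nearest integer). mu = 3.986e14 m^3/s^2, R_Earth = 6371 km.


r = 7.700978e+06 m
T = 2*pi*sqrt(r^3/mu) = 6725.5847 s = 112.0931 min
revs/day = 1440 / 112.0931 = 12.8465
Rounded: 13 revolutions per day

13 revolutions per day


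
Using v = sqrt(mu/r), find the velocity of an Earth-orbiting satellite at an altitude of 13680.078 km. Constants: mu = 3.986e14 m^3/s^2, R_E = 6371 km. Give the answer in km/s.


r = R_E + alt = 6371.0 + 13680.078 = 20051.0780 km = 2.0051078e+07 m
v = sqrt(mu/r) = sqrt(3.986e14 / 2.0051078e+07) = 4458.6131 m/s = 4.4586 km/s

4.4586 km/s


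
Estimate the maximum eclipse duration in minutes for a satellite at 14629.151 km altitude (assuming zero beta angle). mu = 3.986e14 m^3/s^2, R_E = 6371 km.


r = 21000.1510 km
T = 504.7701 min
Eclipse fraction = arcsin(R_E/r)/pi = arcsin(6371.0000/21000.1510)/pi
= arcsin(0.3033788)/pi = 0.09811474
Eclipse duration = 0.09811474 * 504.7701 = 49.5254 min

49.5254 minutes


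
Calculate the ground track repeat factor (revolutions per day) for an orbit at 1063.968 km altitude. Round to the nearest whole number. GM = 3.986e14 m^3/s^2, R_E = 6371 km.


r = 7.434968e+06 m
T = 2*pi*sqrt(r^3/mu) = 6380.1351 s = 106.3356 min
revs/day = 1440 / 106.3356 = 13.5420
Rounded: 14 revolutions per day

14 revolutions per day


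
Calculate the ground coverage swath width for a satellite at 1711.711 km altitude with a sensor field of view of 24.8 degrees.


FOV = 24.8 deg = 0.4328417 rad
swath = 2 * alt * tan(FOV/2) = 2 * 1711.711 * tan(0.2164208)
swath = 2 * 1711.711 * 0.2198643
swath = 752.6881 km

752.6881 km


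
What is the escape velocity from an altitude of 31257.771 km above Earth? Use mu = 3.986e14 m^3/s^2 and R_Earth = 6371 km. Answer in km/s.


r = 6371.0 + 31257.771 = 37628.7710 km = 3.7628771e+07 m
v_esc = sqrt(2*mu/r) = sqrt(2*3.986e14 / 3.7628771e+07)
v_esc = 4602.8161 m/s = 4.6028 km/s

4.6028 km/s


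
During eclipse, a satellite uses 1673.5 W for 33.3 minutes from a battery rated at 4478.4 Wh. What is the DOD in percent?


E_used = P * t / 60 = 1673.5 * 33.3 / 60 = 928.7925 Wh
DOD = E_used / E_total * 100 = 928.7925 / 4478.4 * 100
DOD = 20.7394 %

20.7394 %


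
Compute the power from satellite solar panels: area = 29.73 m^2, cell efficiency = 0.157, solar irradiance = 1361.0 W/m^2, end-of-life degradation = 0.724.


P = area * eta * S * degradation
P = 29.73 * 0.157 * 1361.0 * 0.724
P = 4599.2949 W

4599.2949 W


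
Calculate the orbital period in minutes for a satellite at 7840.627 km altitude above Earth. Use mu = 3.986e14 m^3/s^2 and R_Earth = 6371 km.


r = 14211.6270 km = 1.4211627e+07 m
T = 2*pi*sqrt(r^3/mu) = 2*pi*sqrt(2.8703272e+21 / 3.986e14)
T = 16860.7513 s = 281.0125 min

281.0125 minutes


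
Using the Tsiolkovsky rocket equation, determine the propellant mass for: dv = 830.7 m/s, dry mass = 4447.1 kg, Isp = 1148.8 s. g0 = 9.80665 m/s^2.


ve = Isp * g0 = 1148.8 * 9.80665 = 11265.879520 m/s
mass ratio = exp(dv/ve) = exp(830.7/11265.879520) = 1.07652248
m_prop = m_dry * (mr - 1) = 4447.1 * (1.07652248 - 1)
m_prop = 340.3031 kg

340.3031 kg


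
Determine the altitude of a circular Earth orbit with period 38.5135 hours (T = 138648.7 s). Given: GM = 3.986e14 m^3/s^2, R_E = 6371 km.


T = 138648.7 s
r = (mu*T^2/(4*pi^2))^(1/3) = (3.986e14 * 138648.7^2 / (4*pi^2))^(1/3)
r = 5.7898821e+07 m = 57898.8210 km
alt = r - R_E = 57898.8210 - 6371 = 51527.8210 km

51527.8210 km


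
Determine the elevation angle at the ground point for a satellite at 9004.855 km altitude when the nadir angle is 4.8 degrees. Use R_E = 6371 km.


r = R_E + alt = 15375.8550 km
Law of sines in the satellite / Earth-center / ground-point triangle:
  sin(nadir)/R_E = sin(90 + el)/r  =>  cos(el) = (r/R_E)*sin(nadir)
cos(el) = (15375.8550 / 6371.0000) * sin(4.8 deg) = 0.2019492
el = arccos(0.2019492) = 78.3490 deg
(Earth-central angle = 90 - nadir - el = 6.8510 deg)

78.3490 degrees


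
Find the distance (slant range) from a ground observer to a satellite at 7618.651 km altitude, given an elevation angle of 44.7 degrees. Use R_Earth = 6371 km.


h = 7618.651 km, el = 44.7 deg
d = -R_E*sin(el) + sqrt((R_E*sin(el))^2 + 2*R_E*h + h^2)
d = -6371.0000*sin(0.7801622) + sqrt((6371.0000*0.7033947)^2 + 2*6371.0000*7618.651 + 7618.651^2)
d = 8755.0990 km

8755.0990 km


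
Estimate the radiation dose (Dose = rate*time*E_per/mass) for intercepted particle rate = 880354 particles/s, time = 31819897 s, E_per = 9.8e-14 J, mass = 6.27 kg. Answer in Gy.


Total energy deposited = rate * time * E_per
  = 880354 * 31819897 * 9.8e-14 = 2.7453 J
Dose = E_total / mass = 2.7453 / 6.27
Dose = 0.4378392 Gy

0.4378 Gy


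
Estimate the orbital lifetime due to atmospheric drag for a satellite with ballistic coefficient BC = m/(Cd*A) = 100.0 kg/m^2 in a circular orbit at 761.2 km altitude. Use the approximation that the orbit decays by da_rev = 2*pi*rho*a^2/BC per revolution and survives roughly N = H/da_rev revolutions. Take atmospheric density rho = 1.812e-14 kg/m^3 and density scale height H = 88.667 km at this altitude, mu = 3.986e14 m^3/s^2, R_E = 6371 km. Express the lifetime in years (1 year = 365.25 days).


a = R_E + alt = 7132.2000 km = 7.1322e+06 m
da_rev = 2*pi*rho*a^2/BC = 2*pi*1.812e-14*(7.1322e+06)^2/100.0 = 0.0579142035 m per revolution
N = H/da_rev = 88667.0000 m / 0.0579142035 m = 1.5310061e+06 revolutions
P = 2*pi*sqrt(a^3/mu) = 5994.4106 s
lifetime = N*P = 1.5310061e+06 * 5994.4106 = 9.1774794e+09 s = 106220.8262 days
years = 106220.8262 / 365.25 = 290.8168 years

290.8168 years


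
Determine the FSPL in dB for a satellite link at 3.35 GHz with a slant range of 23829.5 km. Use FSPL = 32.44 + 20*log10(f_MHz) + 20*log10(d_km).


f = 3.35 GHz = 3350.0000 MHz
d = 23829.5 km
FSPL = 32.44 + 20*log10(3350.0000) + 20*log10(23829.5)
FSPL = 32.44 + 70.5009 + 87.5423
FSPL = 190.4832 dB

190.4832 dB


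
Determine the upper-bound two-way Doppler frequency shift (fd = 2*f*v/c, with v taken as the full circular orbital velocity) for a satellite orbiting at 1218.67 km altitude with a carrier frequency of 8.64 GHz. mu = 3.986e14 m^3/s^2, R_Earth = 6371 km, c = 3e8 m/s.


r = 7.58967e+06 m
v = sqrt(mu/r) = 7246.9823 m/s (worst-case radial velocity)
f = 8.64 GHz = 8.64e+09 Hz
fd = 2*f*v/c = 2*8.64e+09*7246.9823/3.0e+08
fd = 417426.1805 Hz

417426.1805 Hz
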